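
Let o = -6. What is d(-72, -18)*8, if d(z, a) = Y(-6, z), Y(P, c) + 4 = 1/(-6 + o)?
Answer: -98/3 ≈ -32.667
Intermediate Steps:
Y(P, c) = -49/12 (Y(P, c) = -4 + 1/(-6 - 6) = -4 + 1/(-12) = -4 - 1/12 = -49/12)
d(z, a) = -49/12
d(-72, -18)*8 = -49/12*8 = -98/3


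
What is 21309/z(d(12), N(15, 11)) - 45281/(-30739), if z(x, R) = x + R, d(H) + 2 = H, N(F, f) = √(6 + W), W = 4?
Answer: 218474960/92217 - 7103*√10/30 ≈ 1620.4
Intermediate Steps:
N(F, f) = √10 (N(F, f) = √(6 + 4) = √10)
d(H) = -2 + H
z(x, R) = R + x
21309/z(d(12), N(15, 11)) - 45281/(-30739) = 21309/(√10 + (-2 + 12)) - 45281/(-30739) = 21309/(√10 + 10) - 45281*(-1/30739) = 21309/(10 + √10) + 45281/30739 = 45281/30739 + 21309/(10 + √10)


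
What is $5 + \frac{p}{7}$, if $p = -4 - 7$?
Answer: $\frac{24}{7} \approx 3.4286$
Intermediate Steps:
$p = -11$
$5 + \frac{p}{7} = 5 - \frac{11}{7} = \frac{24}{7}$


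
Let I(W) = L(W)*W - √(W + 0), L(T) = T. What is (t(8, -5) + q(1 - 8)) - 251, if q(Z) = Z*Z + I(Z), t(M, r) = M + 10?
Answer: -135 - I*√7 ≈ -135.0 - 2.6458*I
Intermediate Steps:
t(M, r) = 10 + M
I(W) = W² - √W (I(W) = W*W - √(W + 0) = W² - √W)
q(Z) = -√Z + 2*Z² (q(Z) = Z*Z + (Z² - √Z) = Z² + (Z² - √Z) = -√Z + 2*Z²)
(t(8, -5) + q(1 - 8)) - 251 = ((10 + 8) + (-√(1 - 8) + 2*(1 - 8)²)) - 251 = (18 + (-√(-7) + 2*(-7)²)) - 251 = (18 + (-I*√7 + 2*49)) - 251 = (18 + (-I*√7 + 98)) - 251 = (18 + (98 - I*√7)) - 251 = (116 - I*√7) - 251 = -135 - I*√7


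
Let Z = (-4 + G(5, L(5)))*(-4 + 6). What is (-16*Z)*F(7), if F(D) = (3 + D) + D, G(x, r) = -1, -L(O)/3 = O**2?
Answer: 2720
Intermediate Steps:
L(O) = -3*O**2
F(D) = 3 + 2*D
Z = -10 (Z = (-4 - 1)*(-4 + 6) = -5*2 = -10)
(-16*Z)*F(7) = (-16*(-10))*(3 + 2*7) = 160*(3 + 14) = 160*17 = 2720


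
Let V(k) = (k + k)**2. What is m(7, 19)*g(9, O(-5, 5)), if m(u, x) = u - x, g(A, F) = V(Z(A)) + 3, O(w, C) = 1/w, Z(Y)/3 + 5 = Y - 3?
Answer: -468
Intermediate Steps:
Z(Y) = -24 + 3*Y (Z(Y) = -15 + 3*(Y - 3) = -15 + 3*(-3 + Y) = -15 + (-9 + 3*Y) = -24 + 3*Y)
O(w, C) = 1/w
V(k) = 4*k**2 (V(k) = (2*k)**2 = 4*k**2)
g(A, F) = 3 + 4*(-24 + 3*A)**2 (g(A, F) = 4*(-24 + 3*A)**2 + 3 = 3 + 4*(-24 + 3*A)**2)
m(7, 19)*g(9, O(-5, 5)) = (7 - 1*19)*(3 + 36*(-8 + 9)**2) = (7 - 19)*(3 + 36*1**2) = -12*(3 + 36*1) = -12*(3 + 36) = -12*39 = -468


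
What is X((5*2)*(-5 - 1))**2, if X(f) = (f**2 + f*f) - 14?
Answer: 51638596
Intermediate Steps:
X(f) = -14 + 2*f**2 (X(f) = (f**2 + f**2) - 14 = 2*f**2 - 14 = -14 + 2*f**2)
X((5*2)*(-5 - 1))**2 = (-14 + 2*((5*2)*(-5 - 1))**2)**2 = (-14 + 2*(10*(-6))**2)**2 = (-14 + 2*(-60)**2)**2 = (-14 + 2*3600)**2 = (-14 + 7200)**2 = 7186**2 = 51638596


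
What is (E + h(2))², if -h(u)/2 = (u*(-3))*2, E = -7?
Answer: 289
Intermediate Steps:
h(u) = 12*u (h(u) = -2*u*(-3)*2 = -2*(-3*u)*2 = -(-12)*u = 12*u)
(E + h(2))² = (-7 + 12*2)² = (-7 + 24)² = 17² = 289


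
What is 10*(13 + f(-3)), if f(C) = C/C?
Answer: 140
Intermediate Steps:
f(C) = 1
10*(13 + f(-3)) = 10*(13 + 1) = 10*14 = 140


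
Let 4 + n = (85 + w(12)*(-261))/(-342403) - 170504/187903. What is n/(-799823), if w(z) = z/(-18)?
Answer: 315783951625/51459452803689107 ≈ 6.1366e-6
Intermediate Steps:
w(z) = -z/18 (w(z) = z*(-1/18) = -z/18)
n = -315783951625/64338550909 (n = -4 + ((85 - 1/18*12*(-261))/(-342403) - 170504/187903) = -4 + ((85 - 2/3*(-261))*(-1/342403) - 170504*1/187903) = -4 + ((85 + 174)*(-1/342403) - 170504/187903) = -4 + (259*(-1/342403) - 170504/187903) = -4 + (-259/342403 - 170504/187903) = -4 - 58429747989/64338550909 = -315783951625/64338550909 ≈ -4.9082)
n/(-799823) = -315783951625/64338550909/(-799823) = -315783951625/64338550909*(-1/799823) = 315783951625/51459452803689107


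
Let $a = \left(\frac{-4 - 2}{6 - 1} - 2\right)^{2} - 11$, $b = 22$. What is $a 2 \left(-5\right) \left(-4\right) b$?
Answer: $- \frac{3344}{5} \approx -668.8$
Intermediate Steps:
$a = - \frac{19}{25}$ ($a = \left(- \frac{6}{5} - 2\right)^{2} - 11 = \left(- \frac{16}{5}\right)^{2} - 11 = \frac{256}{25} - 11 = - \frac{19}{25} \approx -0.76$)
$a 2 \left(-5\right) \left(-4\right) b = - \frac{19 \cdot 2 \left(-5\right) \left(-4\right)}{25} \cdot 22 = - \frac{19 \left(\left(-10\right) \left(-4\right)\right)}{25} \cdot 22 = \left(- \frac{19}{25}\right) 40 \cdot 22 = \left(- \frac{152}{5}\right) 22 = - \frac{3344}{5}$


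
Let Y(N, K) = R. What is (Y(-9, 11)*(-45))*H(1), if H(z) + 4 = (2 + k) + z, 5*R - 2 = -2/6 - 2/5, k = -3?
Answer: 228/5 ≈ 45.600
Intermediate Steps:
R = 19/75 (R = ⅖ + (-2/6 - 2/5)/5 = ⅖ + (-2*⅙ - 2*⅕)/5 = ⅖ + (-⅓ - ⅖)/5 = ⅖ + (⅕)*(-11/15) = ⅖ - 11/75 = 19/75 ≈ 0.25333)
Y(N, K) = 19/75
H(z) = -5 + z (H(z) = -4 + ((2 - 3) + z) = -4 + (-1 + z) = -5 + z)
(Y(-9, 11)*(-45))*H(1) = ((19/75)*(-45))*(-5 + 1) = -57/5*(-4) = 228/5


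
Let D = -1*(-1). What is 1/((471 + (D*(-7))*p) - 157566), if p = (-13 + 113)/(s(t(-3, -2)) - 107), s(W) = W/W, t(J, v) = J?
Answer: -53/8325685 ≈ -6.3658e-6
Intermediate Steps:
s(W) = 1
D = 1
p = -50/53 (p = (-13 + 113)/(1 - 107) = 100/(-106) = 100*(-1/106) = -50/53 ≈ -0.94340)
1/((471 + (D*(-7))*p) - 157566) = 1/((471 + (1*(-7))*(-50/53)) - 157566) = 1/((471 - 7*(-50/53)) - 157566) = 1/((471 + 350/53) - 157566) = 1/(25313/53 - 157566) = 1/(-8325685/53) = -53/8325685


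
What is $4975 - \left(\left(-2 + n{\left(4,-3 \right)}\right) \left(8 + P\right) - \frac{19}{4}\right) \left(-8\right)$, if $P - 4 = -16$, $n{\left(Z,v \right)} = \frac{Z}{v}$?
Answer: $\frac{15131}{3} \approx 5043.7$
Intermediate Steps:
$P = -12$ ($P = 4 - 16 = -12$)
$4975 - \left(\left(-2 + n{\left(4,-3 \right)}\right) \left(8 + P\right) - \frac{19}{4}\right) \left(-8\right) = 4975 - \left(\left(-2 + \frac{4}{-3}\right) \left(8 - 12\right) - \frac{19}{4}\right) \left(-8\right) = 4975 - \left(\left(-2 + 4 \left(- \frac{1}{3}\right)\right) \left(-4\right) - \frac{19}{4}\right) \left(-8\right) = 4975 - \left(\left(-2 - \frac{4}{3}\right) \left(-4\right) - \frac{19}{4}\right) \left(-8\right) = 4975 - \left(\left(- \frac{10}{3}\right) \left(-4\right) - \frac{19}{4}\right) \left(-8\right) = 4975 - \left(\frac{40}{3} - \frac{19}{4}\right) \left(-8\right) = 4975 - \frac{103}{12} \left(-8\right) = 4975 - - \frac{206}{3} = 4975 + \frac{206}{3} = \frac{15131}{3}$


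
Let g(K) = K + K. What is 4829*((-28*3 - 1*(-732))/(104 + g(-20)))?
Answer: 391149/8 ≈ 48894.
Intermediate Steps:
g(K) = 2*K
4829*((-28*3 - 1*(-732))/(104 + g(-20))) = 4829*((-28*3 - 1*(-732))/(104 + 2*(-20))) = 4829*((-84 + 732)/(104 - 40)) = 4829*(648/64) = 4829*(648*(1/64)) = 4829*(81/8) = 391149/8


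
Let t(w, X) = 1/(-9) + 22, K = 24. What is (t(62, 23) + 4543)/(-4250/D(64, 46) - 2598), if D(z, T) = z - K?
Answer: -164336/97353 ≈ -1.6880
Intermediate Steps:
D(z, T) = -24 + z (D(z, T) = z - 1*24 = z - 24 = -24 + z)
t(w, X) = 197/9 (t(w, X) = -⅑ + 22 = 197/9)
(t(62, 23) + 4543)/(-4250/D(64, 46) - 2598) = (197/9 + 4543)/(-4250/(-24 + 64) - 2598) = 41084/(9*(-4250/40 - 2598)) = 41084/(9*(-4250*1/40 - 2598)) = 41084/(9*(-425/4 - 2598)) = 41084/(9*(-10817/4)) = (41084/9)*(-4/10817) = -164336/97353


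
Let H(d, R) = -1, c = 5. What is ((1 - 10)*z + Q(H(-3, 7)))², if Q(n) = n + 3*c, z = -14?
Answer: 19600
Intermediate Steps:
Q(n) = 15 + n (Q(n) = n + 3*5 = n + 15 = 15 + n)
((1 - 10)*z + Q(H(-3, 7)))² = ((1 - 10)*(-14) + (15 - 1))² = (-9*(-14) + 14)² = (126 + 14)² = 140² = 19600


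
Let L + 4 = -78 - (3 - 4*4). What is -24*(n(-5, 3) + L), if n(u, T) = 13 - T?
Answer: 1416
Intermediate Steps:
L = -69 (L = -4 + (-78 - (3 - 4*4)) = -4 + (-78 - (3 - 16)) = -4 + (-78 - 1*(-13)) = -4 + (-78 + 13) = -4 - 65 = -69)
-24*(n(-5, 3) + L) = -24*((13 - 1*3) - 69) = -24*((13 - 3) - 69) = -24*(10 - 69) = -24*(-59) = 1416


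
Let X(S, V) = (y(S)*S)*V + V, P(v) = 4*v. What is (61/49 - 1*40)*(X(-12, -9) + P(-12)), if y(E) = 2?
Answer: -301941/49 ≈ -6162.1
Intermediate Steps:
X(S, V) = V + 2*S*V (X(S, V) = (2*S)*V + V = 2*S*V + V = V + 2*S*V)
(61/49 - 1*40)*(X(-12, -9) + P(-12)) = (61/49 - 1*40)*(-9*(1 + 2*(-12)) + 4*(-12)) = (61*(1/49) - 40)*(-9*(1 - 24) - 48) = (61/49 - 40)*(-9*(-23) - 48) = -1899*(207 - 48)/49 = -1899/49*159 = -301941/49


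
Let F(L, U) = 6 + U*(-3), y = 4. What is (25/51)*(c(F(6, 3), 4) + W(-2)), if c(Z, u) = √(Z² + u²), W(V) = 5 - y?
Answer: 50/17 ≈ 2.9412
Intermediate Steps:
W(V) = 1 (W(V) = 5 - 1*4 = 5 - 4 = 1)
F(L, U) = 6 - 3*U
(25/51)*(c(F(6, 3), 4) + W(-2)) = (25/51)*(√((6 - 3*3)² + 4²) + 1) = (25*(1/51))*(√((6 - 9)² + 16) + 1) = 25*(√((-3)² + 16) + 1)/51 = 25*(√(9 + 16) + 1)/51 = 25*(√25 + 1)/51 = 25*(5 + 1)/51 = (25/51)*6 = 50/17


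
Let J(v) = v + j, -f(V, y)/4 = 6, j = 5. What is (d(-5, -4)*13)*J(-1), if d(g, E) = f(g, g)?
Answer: -1248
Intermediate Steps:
f(V, y) = -24 (f(V, y) = -4*6 = -24)
d(g, E) = -24
J(v) = 5 + v (J(v) = v + 5 = 5 + v)
(d(-5, -4)*13)*J(-1) = (-24*13)*(5 - 1) = -312*4 = -1248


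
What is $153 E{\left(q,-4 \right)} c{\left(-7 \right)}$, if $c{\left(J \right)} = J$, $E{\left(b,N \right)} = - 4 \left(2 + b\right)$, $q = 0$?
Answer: $8568$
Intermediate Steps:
$E{\left(b,N \right)} = -8 - 4 b$
$153 E{\left(q,-4 \right)} c{\left(-7 \right)} = 153 \left(-8 - 0\right) \left(-7\right) = 153 \left(-8 + 0\right) \left(-7\right) = 153 \left(-8\right) \left(-7\right) = \left(-1224\right) \left(-7\right) = 8568$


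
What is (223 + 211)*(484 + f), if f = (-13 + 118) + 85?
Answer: 292516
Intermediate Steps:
f = 190 (f = 105 + 85 = 190)
(223 + 211)*(484 + f) = (223 + 211)*(484 + 190) = 434*674 = 292516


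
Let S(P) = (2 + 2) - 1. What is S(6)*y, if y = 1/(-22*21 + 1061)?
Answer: 3/599 ≈ 0.0050083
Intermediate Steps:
S(P) = 3 (S(P) = 4 - 1 = 3)
y = 1/599 (y = 1/(-462 + 1061) = 1/599 ≈ 0.0016694)
S(6)*y = 3*(1/599) = 3/599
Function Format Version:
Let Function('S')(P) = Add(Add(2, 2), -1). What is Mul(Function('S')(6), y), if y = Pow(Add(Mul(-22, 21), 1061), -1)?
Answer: Rational(3, 599) ≈ 0.0050083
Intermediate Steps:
Function('S')(P) = 3 (Function('S')(P) = Add(4, -1) = 3)
y = Rational(1, 599) (y = Pow(Add(-462, 1061), -1) = Pow(599, -1) = Rational(1, 599) ≈ 0.0016694)
Mul(Function('S')(6), y) = Mul(3, Rational(1, 599)) = Rational(3, 599)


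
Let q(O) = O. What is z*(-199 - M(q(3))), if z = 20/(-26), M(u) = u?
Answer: 2020/13 ≈ 155.38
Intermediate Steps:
z = -10/13 (z = 20*(-1/26) = -10/13 ≈ -0.76923)
z*(-199 - M(q(3))) = -10*(-199 - 1*3)/13 = -10*(-199 - 3)/13 = -10/13*(-202) = 2020/13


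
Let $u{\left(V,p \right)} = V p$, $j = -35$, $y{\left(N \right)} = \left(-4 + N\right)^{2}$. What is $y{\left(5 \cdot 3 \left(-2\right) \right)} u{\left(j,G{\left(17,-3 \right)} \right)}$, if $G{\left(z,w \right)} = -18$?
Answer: $728280$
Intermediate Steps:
$y{\left(5 \cdot 3 \left(-2\right) \right)} u{\left(j,G{\left(17,-3 \right)} \right)} = \left(-4 + 5 \cdot 3 \left(-2\right)\right)^{2} \left(\left(-35\right) \left(-18\right)\right) = \left(-4 + 15 \left(-2\right)\right)^{2} \cdot 630 = \left(-4 - 30\right)^{2} \cdot 630 = \left(-34\right)^{2} \cdot 630 = 1156 \cdot 630 = 728280$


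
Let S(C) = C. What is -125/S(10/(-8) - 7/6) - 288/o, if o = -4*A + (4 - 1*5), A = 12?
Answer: 81852/1421 ≈ 57.602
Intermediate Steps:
o = -49 (o = -4*12 + (4 - 1*5) = -48 + (4 - 5) = -48 - 1 = -49)
-125/S(10/(-8) - 7/6) - 288/o = -125/(10/(-8) - 7/6) - 288/(-49) = -125/(10*(-⅛) - 7*⅙) - 288*(-1/49) = -125/(-5/4 - 7/6) + 288/49 = -125/(-29/12) + 288/49 = -125*(-12/29) + 288/49 = 1500/29 + 288/49 = 81852/1421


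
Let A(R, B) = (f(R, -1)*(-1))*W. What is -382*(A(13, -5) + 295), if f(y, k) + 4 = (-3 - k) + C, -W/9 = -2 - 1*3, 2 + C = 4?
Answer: -181450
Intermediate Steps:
C = 2 (C = -2 + 4 = 2)
W = 45 (W = -9*(-2 - 1*3) = -9*(-2 - 3) = -9*(-5) = 45)
f(y, k) = -5 - k (f(y, k) = -4 + ((-3 - k) + 2) = -4 + (-1 - k) = -5 - k)
A(R, B) = 180 (A(R, B) = ((-5 - 1*(-1))*(-1))*45 = ((-5 + 1)*(-1))*45 = -4*(-1)*45 = 4*45 = 180)
-382*(A(13, -5) + 295) = -382*(180 + 295) = -382*475 = -181450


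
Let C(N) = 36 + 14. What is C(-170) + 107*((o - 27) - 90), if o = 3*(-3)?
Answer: -13432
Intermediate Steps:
o = -9
C(N) = 50
C(-170) + 107*((o - 27) - 90) = 50 + 107*((-9 - 27) - 90) = 50 + 107*(-36 - 90) = 50 + 107*(-126) = 50 - 13482 = -13432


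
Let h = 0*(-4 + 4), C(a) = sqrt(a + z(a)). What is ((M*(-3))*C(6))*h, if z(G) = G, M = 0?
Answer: 0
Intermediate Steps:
C(a) = sqrt(2)*sqrt(a) (C(a) = sqrt(a + a) = sqrt(2*a) = sqrt(2)*sqrt(a))
h = 0 (h = 0*0 = 0)
((M*(-3))*C(6))*h = ((0*(-3))*(sqrt(2)*sqrt(6)))*0 = (0*(2*sqrt(3)))*0 = 0*0 = 0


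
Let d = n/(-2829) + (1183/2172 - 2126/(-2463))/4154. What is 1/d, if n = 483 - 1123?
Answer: 6985237277064/1582626068621 ≈ 4.4137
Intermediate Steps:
n = -640
d = 1582626068621/6985237277064 (d = -640/(-2829) + (1183/2172 - 2126/(-2463))/4154 = -640*(-1/2829) + (1183*(1/2172) - 2126*(-1/2463))*(1/4154) = 640/2829 + (1183/2172 + 2126/2463)*(1/4154) = 640/2829 + (2510467/1783212)*(1/4154) = 640/2829 + 2510467/7407462648 = 1582626068621/6985237277064 ≈ 0.22657)
1/d = 1/(1582626068621/6985237277064) = 6985237277064/1582626068621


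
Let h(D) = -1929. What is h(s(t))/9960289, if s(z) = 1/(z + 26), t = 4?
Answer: -1929/9960289 ≈ -0.00019367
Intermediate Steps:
s(z) = 1/(26 + z)
h(s(t))/9960289 = -1929/9960289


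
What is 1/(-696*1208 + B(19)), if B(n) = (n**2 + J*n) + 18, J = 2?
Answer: -1/840351 ≈ -1.1900e-6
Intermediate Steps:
B(n) = 18 + n**2 + 2*n (B(n) = (n**2 + 2*n) + 18 = 18 + n**2 + 2*n)
1/(-696*1208 + B(19)) = 1/(-696*1208 + (18 + 19**2 + 2*19)) = 1/(-840768 + (18 + 361 + 38)) = 1/(-840768 + 417) = 1/(-840351) = -1/840351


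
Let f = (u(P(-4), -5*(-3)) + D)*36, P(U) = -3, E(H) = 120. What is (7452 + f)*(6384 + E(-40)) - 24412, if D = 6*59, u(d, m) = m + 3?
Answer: 135544964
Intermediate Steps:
u(d, m) = 3 + m
D = 354
f = 13392 (f = ((3 - 5*(-3)) + 354)*36 = ((3 + 15) + 354)*36 = (18 + 354)*36 = 372*36 = 13392)
(7452 + f)*(6384 + E(-40)) - 24412 = (7452 + 13392)*(6384 + 120) - 24412 = 20844*6504 - 24412 = 135569376 - 24412 = 135544964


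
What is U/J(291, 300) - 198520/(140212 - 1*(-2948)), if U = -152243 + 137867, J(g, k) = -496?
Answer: 6123757/221898 ≈ 27.597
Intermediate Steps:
U = -14376
U/J(291, 300) - 198520/(140212 - 1*(-2948)) = -14376/(-496) - 198520/(140212 - 1*(-2948)) = -14376*(-1/496) - 198520/(140212 + 2948) = 1797/62 - 198520/143160 = 1797/62 - 198520*1/143160 = 1797/62 - 4963/3579 = 6123757/221898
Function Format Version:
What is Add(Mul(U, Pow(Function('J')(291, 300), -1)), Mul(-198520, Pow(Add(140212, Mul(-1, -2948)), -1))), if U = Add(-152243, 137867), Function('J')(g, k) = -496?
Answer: Rational(6123757, 221898) ≈ 27.597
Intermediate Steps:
U = -14376
Add(Mul(U, Pow(Function('J')(291, 300), -1)), Mul(-198520, Pow(Add(140212, Mul(-1, -2948)), -1))) = Add(Mul(-14376, Pow(-496, -1)), Mul(-198520, Pow(Add(140212, Mul(-1, -2948)), -1))) = Add(Mul(-14376, Rational(-1, 496)), Mul(-198520, Pow(Add(140212, 2948), -1))) = Add(Rational(1797, 62), Mul(-198520, Pow(143160, -1))) = Add(Rational(1797, 62), Mul(-198520, Rational(1, 143160))) = Add(Rational(1797, 62), Rational(-4963, 3579)) = Rational(6123757, 221898)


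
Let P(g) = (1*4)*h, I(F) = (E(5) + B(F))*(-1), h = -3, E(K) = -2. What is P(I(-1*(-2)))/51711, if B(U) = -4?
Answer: -4/17237 ≈ -0.00023206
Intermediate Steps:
I(F) = 6 (I(F) = (-2 - 4)*(-1) = -6*(-1) = 6)
P(g) = -12 (P(g) = (1*4)*(-3) = 4*(-3) = -12)
P(I(-1*(-2)))/51711 = -12/51711 = -12*1/51711 = -4/17237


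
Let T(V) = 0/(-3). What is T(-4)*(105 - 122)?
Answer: 0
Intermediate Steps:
T(V) = 0 (T(V) = 0*(-1/3) = 0)
T(-4)*(105 - 122) = 0*(105 - 122) = 0*(-17) = 0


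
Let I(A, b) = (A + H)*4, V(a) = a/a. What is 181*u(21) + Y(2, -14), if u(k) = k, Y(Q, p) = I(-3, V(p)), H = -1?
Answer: 3785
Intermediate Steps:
V(a) = 1
I(A, b) = -4 + 4*A (I(A, b) = (A - 1)*4 = (-1 + A)*4 = -4 + 4*A)
Y(Q, p) = -16 (Y(Q, p) = -4 + 4*(-3) = -4 - 12 = -16)
181*u(21) + Y(2, -14) = 181*21 - 16 = 3801 - 16 = 3785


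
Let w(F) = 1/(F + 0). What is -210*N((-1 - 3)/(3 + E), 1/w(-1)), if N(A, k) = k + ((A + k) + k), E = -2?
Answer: 1470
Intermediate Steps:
w(F) = 1/F
N(A, k) = A + 3*k (N(A, k) = k + (A + 2*k) = A + 3*k)
-210*N((-1 - 3)/(3 + E), 1/w(-1)) = -210*((-1 - 3)/(3 - 2) + 3/(1/(-1))) = -210*(-4/1 + 3/(-1)) = -210*(-4*1 + 3*(-1)) = -210*(-4 - 3) = -210*(-7) = 1470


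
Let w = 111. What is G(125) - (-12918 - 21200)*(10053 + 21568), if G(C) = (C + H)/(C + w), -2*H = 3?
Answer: 509214971463/472 ≈ 1.0788e+9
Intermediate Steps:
H = -3/2 (H = -1/2*3 = -3/2 ≈ -1.5000)
G(C) = (-3/2 + C)/(111 + C) (G(C) = (C - 3/2)/(C + 111) = (-3/2 + C)/(111 + C))
G(125) - (-12918 - 21200)*(10053 + 21568) = (-3/2 + 125)/(111 + 125) - (-12918 - 21200)*(10053 + 21568) = (247/2)/236 - (-34118)*31621 = (1/236)*(247/2) - 1*(-1078845278) = 247/472 + 1078845278 = 509214971463/472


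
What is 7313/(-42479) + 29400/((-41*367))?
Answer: -1358921311/639181513 ≈ -2.1260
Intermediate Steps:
7313/(-42479) + 29400/((-41*367)) = 7313*(-1/42479) + 29400/(-15047) = -7313/42479 + 29400*(-1/15047) = -7313/42479 - 29400/15047 = -1358921311/639181513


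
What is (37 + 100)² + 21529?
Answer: 40298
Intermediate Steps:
(37 + 100)² + 21529 = 137² + 21529 = 18769 + 21529 = 40298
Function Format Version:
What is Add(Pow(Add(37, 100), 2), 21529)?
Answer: 40298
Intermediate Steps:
Add(Pow(Add(37, 100), 2), 21529) = Add(Pow(137, 2), 21529) = Add(18769, 21529) = 40298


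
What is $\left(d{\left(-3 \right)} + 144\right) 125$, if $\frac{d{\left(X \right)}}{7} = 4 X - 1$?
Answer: $6625$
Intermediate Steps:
$d{\left(X \right)} = -7 + 28 X$ ($d{\left(X \right)} = 7 \left(4 X - 1\right) = 7 \left(-1 + 4 X\right) = -7 + 28 X$)
$\left(d{\left(-3 \right)} + 144\right) 125 = \left(\left(-7 + 28 \left(-3\right)\right) + 144\right) 125 = \left(\left(-7 - 84\right) + 144\right) 125 = \left(-91 + 144\right) 125 = 53 \cdot 125 = 6625$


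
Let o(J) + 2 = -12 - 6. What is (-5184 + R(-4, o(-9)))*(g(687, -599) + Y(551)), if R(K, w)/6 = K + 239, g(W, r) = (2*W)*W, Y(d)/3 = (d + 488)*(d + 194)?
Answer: -12326272722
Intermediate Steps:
o(J) = -20 (o(J) = -2 + (-12 - 6) = -2 - 18 = -20)
Y(d) = 3*(194 + d)*(488 + d) (Y(d) = 3*((d + 488)*(d + 194)) = 3*((488 + d)*(194 + d)) = 3*((194 + d)*(488 + d)) = 3*(194 + d)*(488 + d))
g(W, r) = 2*W²
R(K, w) = 1434 + 6*K (R(K, w) = 6*(K + 239) = 6*(239 + K) = 1434 + 6*K)
(-5184 + R(-4, o(-9)))*(g(687, -599) + Y(551)) = (-5184 + (1434 + 6*(-4)))*(2*687² + (284016 + 3*551² + 2046*551)) = (-5184 + (1434 - 24))*(2*471969 + (284016 + 3*303601 + 1127346)) = (-5184 + 1410)*(943938 + (284016 + 910803 + 1127346)) = -3774*(943938 + 2322165) = -3774*3266103 = -12326272722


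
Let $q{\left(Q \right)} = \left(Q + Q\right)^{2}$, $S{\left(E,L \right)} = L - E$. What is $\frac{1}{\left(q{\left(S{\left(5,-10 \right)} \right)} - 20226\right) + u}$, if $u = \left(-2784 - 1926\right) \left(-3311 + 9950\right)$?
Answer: $- \frac{1}{31289016} \approx -3.196 \cdot 10^{-8}$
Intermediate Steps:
$q{\left(Q \right)} = 4 Q^{2}$ ($q{\left(Q \right)} = \left(2 Q\right)^{2} = 4 Q^{2}$)
$u = -31269690$ ($u = \left(-4710\right) 6639 = -31269690$)
$\frac{1}{\left(q{\left(S{\left(5,-10 \right)} \right)} - 20226\right) + u} = \frac{1}{\left(4 \left(-10 - 5\right)^{2} - 20226\right) - 31269690} = \frac{1}{\left(4 \left(-15\right)^{2} - 20226\right) - 31269690} = \frac{1}{\left(4 \cdot 225 - 20226\right) - 31269690} = \frac{1}{\left(900 - 20226\right) - 31269690} = \frac{1}{-19326 - 31269690} = \frac{1}{-31289016} = - \frac{1}{31289016}$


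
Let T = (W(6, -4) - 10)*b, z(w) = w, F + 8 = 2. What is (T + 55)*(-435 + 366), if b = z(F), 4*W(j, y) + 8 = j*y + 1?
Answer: -22287/2 ≈ -11144.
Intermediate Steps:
F = -6 (F = -8 + 2 = -6)
W(j, y) = -7/4 + j*y/4 (W(j, y) = -2 + (j*y + 1)/4 = -2 + (1 + j*y)/4 = -2 + (¼ + j*y/4) = -7/4 + j*y/4)
b = -6
T = 213/2 (T = ((-7/4 + (¼)*6*(-4)) - 10)*(-6) = ((-7/4 - 6) - 10)*(-6) = (-31/4 - 10)*(-6) = -71/4*(-6) = 213/2 ≈ 106.50)
(T + 55)*(-435 + 366) = (213/2 + 55)*(-435 + 366) = (323/2)*(-69) = -22287/2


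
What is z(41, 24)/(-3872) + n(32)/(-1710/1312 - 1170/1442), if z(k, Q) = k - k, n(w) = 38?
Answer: -17973088/1000215 ≈ -17.969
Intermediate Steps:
z(k, Q) = 0
z(41, 24)/(-3872) + n(32)/(-1710/1312 - 1170/1442) = 0/(-3872) + 38/(-1710/1312 - 1170/1442) = 0*(-1/3872) + 38/(-1710*1/1312 - 1170*1/1442) = 0 + 38/(-855/656 - 585/721) = 0 + 38/(-1000215/472976) = 0 + 38*(-472976/1000215) = 0 - 17973088/1000215 = -17973088/1000215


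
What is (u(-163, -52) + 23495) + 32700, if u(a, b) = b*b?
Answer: 58899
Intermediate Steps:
u(a, b) = b²
(u(-163, -52) + 23495) + 32700 = ((-52)² + 23495) + 32700 = (2704 + 23495) + 32700 = 26199 + 32700 = 58899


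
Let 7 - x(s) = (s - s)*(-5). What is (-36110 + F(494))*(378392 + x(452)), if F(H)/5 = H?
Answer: -12729342360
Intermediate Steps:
F(H) = 5*H
x(s) = 7 (x(s) = 7 - (s - s)*(-5) = 7 - 0*(-5) = 7 - 1*0 = 7 + 0 = 7)
(-36110 + F(494))*(378392 + x(452)) = (-36110 + 5*494)*(378392 + 7) = (-36110 + 2470)*378399 = -33640*378399 = -12729342360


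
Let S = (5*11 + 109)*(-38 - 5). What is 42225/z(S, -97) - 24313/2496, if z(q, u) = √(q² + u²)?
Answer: -24313/2496 + 42225*√49740113/49740113 ≈ -3.7537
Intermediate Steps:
S = -7052 (S = (55 + 109)*(-43) = 164*(-43) = -7052)
42225/z(S, -97) - 24313/2496 = 42225/(√((-7052)² + (-97)²)) - 24313/2496 = 42225/(√(49730704 + 9409)) - 24313*1/2496 = 42225/(√49740113) - 24313/2496 = 42225*(√49740113/49740113) - 24313/2496 = 42225*√49740113/49740113 - 24313/2496 = -24313/2496 + 42225*√49740113/49740113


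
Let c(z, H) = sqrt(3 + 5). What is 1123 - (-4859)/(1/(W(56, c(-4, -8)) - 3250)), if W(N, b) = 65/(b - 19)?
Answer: -5580092196/353 - 631670*sqrt(2)/353 ≈ -1.5810e+7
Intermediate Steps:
c(z, H) = 2*sqrt(2) (c(z, H) = sqrt(8) = 2*sqrt(2))
W(N, b) = 65/(-19 + b)
1123 - (-4859)/(1/(W(56, c(-4, -8)) - 3250)) = 1123 - (-4859)/(1/(65/(-19 + 2*sqrt(2)) - 3250)) = 1123 - (-4859)/(1/(-3250 + 65/(-19 + 2*sqrt(2)))) = 1123 - (-4859)*(-3250 + 65/(-19 + 2*sqrt(2))) = 1123 - (15791750 - 315835/(-19 + 2*sqrt(2))) = 1123 + (-15791750 + 315835/(-19 + 2*sqrt(2))) = -15790627 + 315835/(-19 + 2*sqrt(2))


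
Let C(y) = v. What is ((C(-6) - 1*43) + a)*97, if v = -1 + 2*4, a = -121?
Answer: -15229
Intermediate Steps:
v = 7 (v = -1 + 8 = 7)
C(y) = 7
((C(-6) - 1*43) + a)*97 = ((7 - 1*43) - 121)*97 = ((7 - 43) - 121)*97 = (-36 - 121)*97 = -157*97 = -15229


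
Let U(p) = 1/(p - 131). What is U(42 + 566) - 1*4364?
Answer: -2081627/477 ≈ -4364.0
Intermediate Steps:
U(p) = 1/(-131 + p)
U(42 + 566) - 1*4364 = 1/(-131 + (42 + 566)) - 1*4364 = 1/(-131 + 608) - 4364 = 1/477 - 4364 = -2081627/477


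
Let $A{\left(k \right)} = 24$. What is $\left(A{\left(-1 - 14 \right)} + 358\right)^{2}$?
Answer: $145924$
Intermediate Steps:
$\left(A{\left(-1 - 14 \right)} + 358\right)^{2} = \left(24 + 358\right)^{2} = 382^{2} = 145924$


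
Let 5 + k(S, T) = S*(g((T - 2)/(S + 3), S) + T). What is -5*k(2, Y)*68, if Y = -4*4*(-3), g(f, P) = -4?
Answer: -28220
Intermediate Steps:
Y = 48 (Y = -16*(-3) = 48)
k(S, T) = -5 + S*(-4 + T)
-5*k(2, Y)*68 = -5*(-5 - 4*2 + 2*48)*68 = -5*(-5 - 8 + 96)*68 = -5*83*68 = -415*68 = -28220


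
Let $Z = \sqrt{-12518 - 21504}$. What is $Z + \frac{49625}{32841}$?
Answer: $\frac{49625}{32841} + i \sqrt{34022} \approx 1.5111 + 184.45 i$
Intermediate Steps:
$Z = i \sqrt{34022}$ ($Z = \sqrt{-34022} = i \sqrt{34022} \approx 184.45 i$)
$Z + \frac{49625}{32841} = i \sqrt{34022} + \frac{49625}{32841} = \frac{49625}{32841} + i \sqrt{34022}$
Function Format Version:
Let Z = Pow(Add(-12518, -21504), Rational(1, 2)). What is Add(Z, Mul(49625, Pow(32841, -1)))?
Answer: Add(Rational(49625, 32841), Mul(I, Pow(34022, Rational(1, 2)))) ≈ Add(1.5111, Mul(184.45, I))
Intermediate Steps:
Z = Mul(I, Pow(34022, Rational(1, 2))) (Z = Pow(-34022, Rational(1, 2)) = Mul(I, Pow(34022, Rational(1, 2))) ≈ Mul(184.45, I))
Add(Z, Mul(49625, Pow(32841, -1))) = Add(Mul(I, Pow(34022, Rational(1, 2))), Mul(49625, Pow(32841, -1))) = Add(Mul(I, Pow(34022, Rational(1, 2))), Mul(49625, Rational(1, 32841))) = Add(Mul(I, Pow(34022, Rational(1, 2))), Rational(49625, 32841)) = Add(Rational(49625, 32841), Mul(I, Pow(34022, Rational(1, 2))))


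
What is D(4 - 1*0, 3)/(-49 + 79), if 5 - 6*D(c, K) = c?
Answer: 1/180 ≈ 0.0055556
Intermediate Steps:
D(c, K) = ⅚ - c/6
D(4 - 1*0, 3)/(-49 + 79) = (⅚ - (4 - 1*0)/6)/(-49 + 79) = (⅚ - (4 + 0)/6)/30 = (⅚ - ⅙*4)*(1/30) = (⅚ - ⅔)*(1/30) = (⅙)*(1/30) = 1/180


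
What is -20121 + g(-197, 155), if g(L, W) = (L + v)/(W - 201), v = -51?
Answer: -462659/23 ≈ -20116.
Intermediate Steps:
g(L, W) = (-51 + L)/(-201 + W) (g(L, W) = (L - 51)/(W - 201) = (-51 + L)/(-201 + W))
-20121 + g(-197, 155) = -20121 + (-51 - 197)/(-201 + 155) = -20121 - 248/(-46) = -20121 - 1/46*(-248) = -20121 + 124/23 = -462659/23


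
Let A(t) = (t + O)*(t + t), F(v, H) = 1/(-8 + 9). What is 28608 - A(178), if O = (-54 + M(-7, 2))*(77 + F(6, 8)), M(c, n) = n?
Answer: 1409176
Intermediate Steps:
F(v, H) = 1 (F(v, H) = 1/1 = 1)
O = -4056 (O = (-54 + 2)*(77 + 1) = -52*78 = -4056)
A(t) = 2*t*(-4056 + t) (A(t) = (t - 4056)*(t + t) = (-4056 + t)*(2*t) = 2*t*(-4056 + t))
28608 - A(178) = 28608 - 2*178*(-4056 + 178) = 28608 - 2*178*(-3878) = 28608 - 1*(-1380568) = 28608 + 1380568 = 1409176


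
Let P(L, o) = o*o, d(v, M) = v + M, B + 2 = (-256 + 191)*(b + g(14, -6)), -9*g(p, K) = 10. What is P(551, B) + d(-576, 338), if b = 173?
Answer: 10114909051/81 ≈ 1.2488e+8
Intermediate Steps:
g(p, K) = -10/9 (g(p, K) = -1/9*10 = -10/9)
B = -100573/9 (B = -2 + (-256 + 191)*(173 - 10/9) = -2 - 65*1547/9 = -2 - 100555/9 = -100573/9 ≈ -11175.)
d(v, M) = M + v
P(L, o) = o**2
P(551, B) + d(-576, 338) = (-100573/9)**2 + (338 - 576) = 10114928329/81 - 238 = 10114909051/81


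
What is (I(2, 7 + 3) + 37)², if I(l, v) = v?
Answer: 2209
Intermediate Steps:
(I(2, 7 + 3) + 37)² = ((7 + 3) + 37)² = (10 + 37)² = 47² = 2209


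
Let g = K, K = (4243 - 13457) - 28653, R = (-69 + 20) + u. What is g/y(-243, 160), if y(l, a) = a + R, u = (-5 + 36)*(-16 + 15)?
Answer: -37867/80 ≈ -473.34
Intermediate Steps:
u = -31 (u = 31*(-1) = -31)
R = -80 (R = (-69 + 20) - 31 = -49 - 31 = -80)
K = -37867 (K = -9214 - 28653 = -37867)
y(l, a) = -80 + a (y(l, a) = a - 80 = -80 + a)
g = -37867
g/y(-243, 160) = -37867/(-80 + 160) = -37867/80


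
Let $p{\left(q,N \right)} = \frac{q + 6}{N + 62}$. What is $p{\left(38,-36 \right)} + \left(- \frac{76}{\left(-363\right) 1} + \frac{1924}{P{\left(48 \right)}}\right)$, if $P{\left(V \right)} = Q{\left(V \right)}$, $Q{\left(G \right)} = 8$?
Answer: $\frac{2287787}{9438} \approx 242.4$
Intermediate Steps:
$p{\left(q,N \right)} = \frac{6 + q}{62 + N}$
$P{\left(V \right)} = 8$
$p{\left(38,-36 \right)} + \left(- \frac{76}{\left(-363\right) 1} + \frac{1924}{P{\left(48 \right)}}\right) = \frac{6 + 38}{62 - 36} + \left(- \frac{76}{\left(-363\right) 1} + \frac{1924}{8}\right) = \frac{1}{26} \cdot 44 + \left(- \frac{76}{-363} + 1924 \cdot \frac{1}{8}\right) = \frac{1}{26} \cdot 44 + \left(\left(-76\right) \left(- \frac{1}{363}\right) + \frac{481}{2}\right) = \frac{22}{13} + \left(\frac{76}{363} + \frac{481}{2}\right) = \frac{22}{13} + \frac{174755}{726} = \frac{2287787}{9438}$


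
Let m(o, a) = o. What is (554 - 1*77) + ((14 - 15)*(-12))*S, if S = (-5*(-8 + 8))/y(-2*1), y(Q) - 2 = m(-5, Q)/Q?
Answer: 477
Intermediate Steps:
y(Q) = 2 - 5/Q
S = 0 (S = (-5*(-8 + 8))/(2 - 5/((-2*1))) = (-5*0)/(2 - 5/(-2)) = 0/(2 - 5*(-1/2)) = 0/(2 + 5/2) = 0/(9/2) = 0*(2/9) = 0)
(554 - 1*77) + ((14 - 15)*(-12))*S = (554 - 1*77) + ((14 - 15)*(-12))*0 = (554 - 77) - 1*(-12)*0 = 477 + 12*0 = 477 + 0 = 477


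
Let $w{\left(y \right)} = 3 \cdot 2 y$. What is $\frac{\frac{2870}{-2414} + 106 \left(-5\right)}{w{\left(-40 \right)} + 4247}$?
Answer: $- \frac{641145}{4836449} \approx -0.13257$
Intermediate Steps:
$w{\left(y \right)} = 6 y$
$\frac{\frac{2870}{-2414} + 106 \left(-5\right)}{w{\left(-40 \right)} + 4247} = \frac{\frac{2870}{-2414} + 106 \left(-5\right)}{6 \left(-40\right) + 4247} = \frac{2870 \left(- \frac{1}{2414}\right) - 530}{-240 + 4247} = \frac{- \frac{1435}{1207} - 530}{4007} = \left(- \frac{641145}{1207}\right) \frac{1}{4007} = - \frac{641145}{4836449}$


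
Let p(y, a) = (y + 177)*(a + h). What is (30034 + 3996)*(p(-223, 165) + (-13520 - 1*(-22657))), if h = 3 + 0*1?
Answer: 47948270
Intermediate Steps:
h = 3 (h = 3 + 0 = 3)
p(y, a) = (3 + a)*(177 + y) (p(y, a) = (y + 177)*(a + 3) = (177 + y)*(3 + a) = (3 + a)*(177 + y))
(30034 + 3996)*(p(-223, 165) + (-13520 - 1*(-22657))) = (30034 + 3996)*((531 + 3*(-223) + 177*165 + 165*(-223)) + (-13520 - 1*(-22657))) = 34030*((531 - 669 + 29205 - 36795) + (-13520 + 22657)) = 34030*(-7728 + 9137) = 34030*1409 = 47948270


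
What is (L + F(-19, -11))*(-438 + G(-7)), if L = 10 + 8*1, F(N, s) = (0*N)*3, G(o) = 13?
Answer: -7650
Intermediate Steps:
F(N, s) = 0 (F(N, s) = 0*3 = 0)
L = 18 (L = 10 + 8 = 18)
(L + F(-19, -11))*(-438 + G(-7)) = (18 + 0)*(-438 + 13) = 18*(-425) = -7650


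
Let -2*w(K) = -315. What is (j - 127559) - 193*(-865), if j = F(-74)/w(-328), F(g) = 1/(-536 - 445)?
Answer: 12170864788/309015 ≈ 39386.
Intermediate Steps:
w(K) = 315/2 (w(K) = -½*(-315) = 315/2)
F(g) = -1/981 (F(g) = 1/(-981) = -1/981)
j = -2/309015 (j = -1/(981*315/2) = -1/981*2/315 = -2/309015 ≈ -6.4722e-6)
(j - 127559) - 193*(-865) = (-2/309015 - 127559) - 193*(-865) = -39417644387/309015 + 166945 = 12170864788/309015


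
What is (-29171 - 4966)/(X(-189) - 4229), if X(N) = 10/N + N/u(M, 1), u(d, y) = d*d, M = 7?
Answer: 6451893/800020 ≈ 8.0647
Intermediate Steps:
u(d, y) = d²
X(N) = 10/N + N/49 (X(N) = 10/N + N/(7²) = 10/N + N/49)
(-29171 - 4966)/(X(-189) - 4229) = (-29171 - 4966)/((10/(-189) + (1/49)*(-189)) - 4229) = -34137/((10*(-1/189) - 27/7) - 4229) = -34137/((-10/189 - 27/7) - 4229) = -34137/(-739/189 - 4229) = -34137/(-800020/189) = -34137*(-189/800020) = 6451893/800020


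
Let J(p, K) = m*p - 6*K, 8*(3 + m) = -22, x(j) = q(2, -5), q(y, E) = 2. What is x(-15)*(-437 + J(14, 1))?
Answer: -1047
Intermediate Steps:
x(j) = 2
m = -23/4 (m = -3 + (1/8)*(-22) = -3 - 11/4 = -23/4 ≈ -5.7500)
J(p, K) = -6*K - 23*p/4 (J(p, K) = -23*p/4 - 6*K = -6*K - 23*p/4)
x(-15)*(-437 + J(14, 1)) = 2*(-437 + (-6*1 - 23/4*14)) = 2*(-437 + (-6 - 161/2)) = 2*(-437 - 173/2) = 2*(-1047/2) = -1047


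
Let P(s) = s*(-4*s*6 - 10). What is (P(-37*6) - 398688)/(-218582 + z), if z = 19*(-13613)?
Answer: 1579284/477229 ≈ 3.3093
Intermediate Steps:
P(s) = s*(-10 - 24*s) (P(s) = s*(-24*s - 10) = s*(-10 - 24*s))
z = -258647
(P(-37*6) - 398688)/(-218582 + z) = (-2*(-37*6)*(5 + 12*(-37*6)) - 398688)/(-218582 - 258647) = (-2*(-222)*(5 + 12*(-222)) - 398688)/(-477229) = (-2*(-222)*(5 - 2664) - 398688)*(-1/477229) = (-2*(-222)*(-2659) - 398688)*(-1/477229) = (-1180596 - 398688)*(-1/477229) = -1579284*(-1/477229) = 1579284/477229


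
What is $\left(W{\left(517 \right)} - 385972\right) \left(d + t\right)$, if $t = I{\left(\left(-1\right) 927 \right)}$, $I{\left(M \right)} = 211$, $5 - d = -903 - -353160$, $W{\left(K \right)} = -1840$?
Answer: $136525724292$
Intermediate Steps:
$d = -352252$ ($d = 5 - \left(-903 - -353160\right) = 5 - \left(-903 + 353160\right) = 5 - 352257 = -352252$)
$t = 211$
$\left(W{\left(517 \right)} - 385972\right) \left(d + t\right) = \left(-1840 - 385972\right) \left(-352252 + 211\right) = \left(-387812\right) \left(-352041\right) = 136525724292$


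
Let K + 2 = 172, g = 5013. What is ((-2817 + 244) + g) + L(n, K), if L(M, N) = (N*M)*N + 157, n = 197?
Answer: 5695897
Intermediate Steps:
K = 170 (K = -2 + 172 = 170)
L(M, N) = 157 + M*N² (L(M, N) = (M*N)*N + 157 = M*N² + 157 = 157 + M*N²)
((-2817 + 244) + g) + L(n, K) = ((-2817 + 244) + 5013) + (157 + 197*170²) = (-2573 + 5013) + (157 + 197*28900) = 2440 + (157 + 5693300) = 2440 + 5693457 = 5695897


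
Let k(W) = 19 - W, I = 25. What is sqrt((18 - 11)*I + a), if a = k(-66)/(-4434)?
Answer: sqrt(3440185410)/4434 ≈ 13.228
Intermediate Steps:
a = -85/4434 (a = (19 - 1*(-66))/(-4434) = (19 + 66)*(-1/4434) = 85*(-1/4434) = -85/4434 ≈ -0.019170)
sqrt((18 - 11)*I + a) = sqrt((18 - 11)*25 - 85/4434) = sqrt(7*25 - 85/4434) = sqrt(175 - 85/4434) = sqrt(775865/4434) = sqrt(3440185410)/4434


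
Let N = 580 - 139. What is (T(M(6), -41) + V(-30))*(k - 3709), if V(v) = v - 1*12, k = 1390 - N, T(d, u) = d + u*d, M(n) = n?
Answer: 778320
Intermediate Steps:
N = 441
T(d, u) = d + d*u
k = 949 (k = 1390 - 1*441 = 1390 - 441 = 949)
V(v) = -12 + v (V(v) = v - 12 = -12 + v)
(T(M(6), -41) + V(-30))*(k - 3709) = (6*(1 - 41) + (-12 - 30))*(949 - 3709) = (6*(-40) - 42)*(-2760) = (-240 - 42)*(-2760) = -282*(-2760) = 778320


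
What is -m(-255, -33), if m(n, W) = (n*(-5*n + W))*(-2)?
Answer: -633420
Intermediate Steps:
m(n, W) = -2*n*(W - 5*n) (m(n, W) = (n*(W - 5*n))*(-2) = -2*n*(W - 5*n))
-m(-255, -33) = -2*(-255)*(-1*(-33) + 5*(-255)) = -2*(-255)*(33 - 1275) = -2*(-255)*(-1242) = -1*633420 = -633420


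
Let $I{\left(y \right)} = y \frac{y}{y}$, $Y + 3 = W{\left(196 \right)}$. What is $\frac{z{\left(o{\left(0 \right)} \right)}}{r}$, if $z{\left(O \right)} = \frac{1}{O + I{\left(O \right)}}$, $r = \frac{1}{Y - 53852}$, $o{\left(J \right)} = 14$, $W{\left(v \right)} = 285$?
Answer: $- \frac{26785}{14} \approx -1913.2$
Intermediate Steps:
$Y = 282$ ($Y = -3 + 285 = 282$)
$I{\left(y \right)} = y$ ($I{\left(y \right)} = y 1 = y$)
$r = - \frac{1}{53570}$ ($r = \frac{1}{282 - 53852} = \frac{1}{-53570} = - \frac{1}{53570} \approx -1.8667 \cdot 10^{-5}$)
$z{\left(O \right)} = \frac{1}{2 O}$ ($z{\left(O \right)} = \frac{1}{O + O} = \frac{1}{2 O}$)
$\frac{z{\left(o{\left(0 \right)} \right)}}{r} = \frac{\frac{1}{2} \cdot \frac{1}{14}}{- \frac{1}{53570}} = \frac{1}{2} \cdot \frac{1}{14} \left(-53570\right) = \frac{1}{28} \left(-53570\right) = - \frac{26785}{14}$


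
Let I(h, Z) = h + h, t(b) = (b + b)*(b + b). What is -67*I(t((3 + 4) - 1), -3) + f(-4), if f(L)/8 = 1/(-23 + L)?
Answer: -521000/27 ≈ -19296.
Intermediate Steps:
f(L) = 8/(-23 + L)
t(b) = 4*b² (t(b) = (2*b)*(2*b) = 4*b²)
I(h, Z) = 2*h
-67*I(t((3 + 4) - 1), -3) + f(-4) = -134*4*((3 + 4) - 1)² + 8/(-23 - 4) = -134*4*(7 - 1)² + 8/(-27) = -134*4*6² + 8*(-1/27) = -134*4*36 - 8/27 = -134*144 - 8/27 = -67*288 - 8/27 = -19296 - 8/27 = -521000/27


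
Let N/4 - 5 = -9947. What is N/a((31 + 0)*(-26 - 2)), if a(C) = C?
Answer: 9942/217 ≈ 45.816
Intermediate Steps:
N = -39768 (N = 20 + 4*(-9947) = 20 - 39788 = -39768)
N/a((31 + 0)*(-26 - 2)) = -39768*1/((-26 - 2)*(31 + 0)) = -39768/(31*(-28)) = -39768/(-868) = -39768*(-1/868) = 9942/217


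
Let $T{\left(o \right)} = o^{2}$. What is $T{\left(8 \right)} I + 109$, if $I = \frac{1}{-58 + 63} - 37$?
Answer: $- \frac{11231}{5} \approx -2246.2$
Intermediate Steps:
$I = - \frac{184}{5}$ ($I = \frac{1}{5} - 37 = - \frac{184}{5} \approx -36.8$)
$T{\left(8 \right)} I + 109 = 8^{2} \left(- \frac{184}{5}\right) + 109 = 64 \left(- \frac{184}{5}\right) + 109 = - \frac{11776}{5} + 109 = - \frac{11231}{5}$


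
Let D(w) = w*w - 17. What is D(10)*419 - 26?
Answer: 34751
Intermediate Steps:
D(w) = -17 + w² (D(w) = w² - 17 = -17 + w²)
D(10)*419 - 26 = (-17 + 10²)*419 - 26 = (-17 + 100)*419 - 26 = 83*419 - 26 = 34777 - 26 = 34751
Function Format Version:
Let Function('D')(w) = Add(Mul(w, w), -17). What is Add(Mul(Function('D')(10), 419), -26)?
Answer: 34751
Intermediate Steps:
Function('D')(w) = Add(-17, Pow(w, 2)) (Function('D')(w) = Add(Pow(w, 2), -17) = Add(-17, Pow(w, 2)))
Add(Mul(Function('D')(10), 419), -26) = Add(Mul(Add(-17, Pow(10, 2)), 419), -26) = Add(Mul(Add(-17, 100), 419), -26) = Add(Mul(83, 419), -26) = Add(34777, -26) = 34751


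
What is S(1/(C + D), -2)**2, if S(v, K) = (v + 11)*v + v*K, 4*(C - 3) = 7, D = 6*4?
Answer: 17272336/174900625 ≈ 0.098755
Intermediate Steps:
D = 24
C = 19/4 (C = 3 + (1/4)*7 = 3 + 7/4 = 19/4 ≈ 4.7500)
S(v, K) = K*v + v*(11 + v) (S(v, K) = (11 + v)*v + K*v = v*(11 + v) + K*v = K*v + v*(11 + v))
S(1/(C + D), -2)**2 = ((11 - 2 + 1/(19/4 + 24))/(19/4 + 24))**2 = ((11 - 2 + 1/(115/4))/(115/4))**2 = (4*(11 - 2 + 4/115)/115)**2 = ((4/115)*(1039/115))**2 = (4156/13225)**2 = 17272336/174900625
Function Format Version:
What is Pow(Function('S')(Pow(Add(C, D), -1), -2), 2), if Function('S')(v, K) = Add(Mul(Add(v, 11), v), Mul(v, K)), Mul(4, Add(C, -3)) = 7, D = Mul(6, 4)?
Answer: Rational(17272336, 174900625) ≈ 0.098755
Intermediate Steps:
D = 24
C = Rational(19, 4) (C = Add(3, Mul(Rational(1, 4), 7)) = Add(3, Rational(7, 4)) = Rational(19, 4) ≈ 4.7500)
Function('S')(v, K) = Add(Mul(K, v), Mul(v, Add(11, v))) (Function('S')(v, K) = Add(Mul(Add(11, v), v), Mul(K, v)) = Add(Mul(v, Add(11, v)), Mul(K, v)) = Add(Mul(K, v), Mul(v, Add(11, v))))
Pow(Function('S')(Pow(Add(C, D), -1), -2), 2) = Pow(Mul(Pow(Add(Rational(19, 4), 24), -1), Add(11, -2, Pow(Add(Rational(19, 4), 24), -1))), 2) = Pow(Mul(Pow(Rational(115, 4), -1), Add(11, -2, Pow(Rational(115, 4), -1))), 2) = Pow(Mul(Rational(4, 115), Add(11, -2, Rational(4, 115))), 2) = Pow(Mul(Rational(4, 115), Rational(1039, 115)), 2) = Pow(Rational(4156, 13225), 2) = Rational(17272336, 174900625)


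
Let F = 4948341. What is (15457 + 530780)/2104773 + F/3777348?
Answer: 1386495752341/883384453556 ≈ 1.5695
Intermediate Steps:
(15457 + 530780)/2104773 + F/3777348 = (15457 + 530780)/2104773 + 4948341/3777348 = 546237*(1/2104773) + 4948341*(1/3777348) = 182079/701591 + 1649447/1259116 = 1386495752341/883384453556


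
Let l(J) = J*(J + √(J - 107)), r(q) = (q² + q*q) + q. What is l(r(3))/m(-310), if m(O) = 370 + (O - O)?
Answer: 441/370 + 21*I*√86/370 ≈ 1.1919 + 0.52634*I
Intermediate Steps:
m(O) = 370 (m(O) = 370 + 0 = 370)
r(q) = q + 2*q² (r(q) = (q² + q²) + q = 2*q² + q = q + 2*q²)
l(J) = J*(J + √(-107 + J))
l(r(3))/m(-310) = ((3*(1 + 2*3))*(3*(1 + 2*3) + √(-107 + 3*(1 + 2*3))))/370 = ((3*(1 + 6))*(3*(1 + 6) + √(-107 + 3*(1 + 6))))*(1/370) = ((3*7)*(3*7 + √(-107 + 3*7)))*(1/370) = (21*(21 + √(-107 + 21)))*(1/370) = (21*(21 + √(-86)))*(1/370) = (21*(21 + I*√86))*(1/370) = (441 + 21*I*√86)*(1/370) = 441/370 + 21*I*√86/370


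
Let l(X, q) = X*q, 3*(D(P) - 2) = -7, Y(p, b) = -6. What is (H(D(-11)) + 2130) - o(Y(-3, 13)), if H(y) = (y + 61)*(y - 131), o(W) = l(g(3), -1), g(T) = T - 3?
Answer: -52538/9 ≈ -5837.6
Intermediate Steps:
g(T) = -3 + T
D(P) = -1/3 (D(P) = 2 + (1/3)*(-7) = 2 - 7/3 = -1/3)
o(W) = 0 (o(W) = (-3 + 3)*(-1) = 0*(-1) = 0)
H(y) = (-131 + y)*(61 + y) (H(y) = (61 + y)*(-131 + y) = (-131 + y)*(61 + y))
(H(D(-11)) + 2130) - o(Y(-3, 13)) = ((-7991 + (-1/3)**2 - 70*(-1/3)) + 2130) - 1*0 = ((-7991 + 1/9 + 70/3) + 2130) + 0 = (-71708/9 + 2130) + 0 = -52538/9 + 0 = -52538/9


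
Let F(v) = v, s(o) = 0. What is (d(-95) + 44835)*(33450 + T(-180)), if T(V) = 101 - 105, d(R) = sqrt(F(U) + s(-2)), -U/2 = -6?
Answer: 1499551410 + 66892*sqrt(3) ≈ 1.4997e+9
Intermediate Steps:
U = 12 (U = -2*(-6) = 12)
d(R) = 2*sqrt(3) (d(R) = sqrt(12 + 0) = sqrt(12) = 2*sqrt(3))
T(V) = -4
(d(-95) + 44835)*(33450 + T(-180)) = (2*sqrt(3) + 44835)*(33450 - 4) = (44835 + 2*sqrt(3))*33446 = 1499551410 + 66892*sqrt(3)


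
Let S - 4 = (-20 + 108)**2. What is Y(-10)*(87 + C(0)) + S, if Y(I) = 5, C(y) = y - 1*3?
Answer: 8168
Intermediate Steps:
C(y) = -3 + y (C(y) = y - 3 = -3 + y)
S = 7748 (S = 4 + (-20 + 108)**2 = 4 + 88**2 = 4 + 7744 = 7748)
Y(-10)*(87 + C(0)) + S = 5*(87 + (-3 + 0)) + 7748 = 5*(87 - 3) + 7748 = 5*84 + 7748 = 420 + 7748 = 8168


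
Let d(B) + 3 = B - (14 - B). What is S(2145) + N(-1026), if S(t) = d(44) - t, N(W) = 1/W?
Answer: -2127925/1026 ≈ -2074.0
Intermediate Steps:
d(B) = -17 + 2*B (d(B) = -3 + (B - (14 - B)) = -3 + (B + (-14 + B)) = -3 + (-14 + 2*B) = -17 + 2*B)
S(t) = 71 - t (S(t) = (-17 + 2*44) - t = (-17 + 88) - t = 71 - t)
S(2145) + N(-1026) = (71 - 1*2145) + 1/(-1026) = (71 - 2145) - 1/1026 = -2074 - 1/1026 = -2127925/1026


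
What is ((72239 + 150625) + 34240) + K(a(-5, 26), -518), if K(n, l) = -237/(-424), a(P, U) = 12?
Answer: 109012333/424 ≈ 2.5710e+5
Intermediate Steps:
K(n, l) = 237/424 (K(n, l) = -237*(-1/424) = 237/424)
((72239 + 150625) + 34240) + K(a(-5, 26), -518) = ((72239 + 150625) + 34240) + 237/424 = (222864 + 34240) + 237/424 = 257104 + 237/424 = 109012333/424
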